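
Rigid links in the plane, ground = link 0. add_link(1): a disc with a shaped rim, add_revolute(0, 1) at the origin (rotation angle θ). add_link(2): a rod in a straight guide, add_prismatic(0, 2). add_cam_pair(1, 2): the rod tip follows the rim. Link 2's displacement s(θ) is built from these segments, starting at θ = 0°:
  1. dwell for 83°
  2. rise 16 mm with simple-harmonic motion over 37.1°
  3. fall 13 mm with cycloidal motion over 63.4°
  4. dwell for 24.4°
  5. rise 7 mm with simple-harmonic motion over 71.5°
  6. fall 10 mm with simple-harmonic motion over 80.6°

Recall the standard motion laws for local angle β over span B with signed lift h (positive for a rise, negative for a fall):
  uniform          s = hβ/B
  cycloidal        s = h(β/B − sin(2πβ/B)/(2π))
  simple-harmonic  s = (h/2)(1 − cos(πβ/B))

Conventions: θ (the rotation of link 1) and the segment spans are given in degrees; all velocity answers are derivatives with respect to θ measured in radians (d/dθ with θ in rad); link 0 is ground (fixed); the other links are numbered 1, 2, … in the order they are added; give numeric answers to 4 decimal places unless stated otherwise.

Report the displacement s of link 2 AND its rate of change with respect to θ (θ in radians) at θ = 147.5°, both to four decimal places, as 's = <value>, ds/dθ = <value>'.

segment 1 (0° to 83°, dwell): s unchanged at 0.0000
segment 2 (83° to 120.1°, simple-harmonic, h = 16) is passed completely: s = 0.0000 + (16) = 16.0000
θ = 147.5° falls in segment 3 (120.1° to 183.5°, cycloidal, h = -13): β = 147.5 − 120.1 = 27.4°, B = 63.4°; Δs = -13·(0.4322 − sin(2π·0.4322)/(2π)) = -4.7630; s = 16.0000 − 4.7630 = 11.2370
velocity in seg [120.1°–183.5°] (cycloidal), θ in radians: β = 27.4° = 0.4782 rad, B = 63.4° = 1.1065 rad; ds/dθ = (h/B)(1 − cos(2πβ/B)) = ((-13)/1.1065)(1 − cos(2π·0.4322)) = -22.445983 mm/rad

s = 11.2370, ds/dθ = -22.4460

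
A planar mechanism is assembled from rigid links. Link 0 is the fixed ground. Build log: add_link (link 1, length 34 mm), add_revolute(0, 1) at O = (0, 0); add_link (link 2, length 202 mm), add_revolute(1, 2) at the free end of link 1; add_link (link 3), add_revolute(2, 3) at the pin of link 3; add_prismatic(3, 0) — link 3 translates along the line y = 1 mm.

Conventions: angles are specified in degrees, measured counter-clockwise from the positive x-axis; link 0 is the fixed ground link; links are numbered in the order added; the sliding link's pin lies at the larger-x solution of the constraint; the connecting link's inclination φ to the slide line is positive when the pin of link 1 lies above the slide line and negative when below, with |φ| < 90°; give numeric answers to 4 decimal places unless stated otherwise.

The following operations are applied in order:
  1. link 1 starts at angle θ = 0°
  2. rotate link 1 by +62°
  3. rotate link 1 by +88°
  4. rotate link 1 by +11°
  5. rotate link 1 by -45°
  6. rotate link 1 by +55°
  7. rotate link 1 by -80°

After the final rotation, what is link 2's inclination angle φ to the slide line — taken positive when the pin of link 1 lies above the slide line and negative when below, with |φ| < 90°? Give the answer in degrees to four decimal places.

geometry: r = 34 mm, L = 202 mm, e = 1 mm; θ starts at 0°
rotate link 1 by +62°: θ ← 0° +62° = 62°
rotate link 1 by +88°: θ ← 62° +88° = 150°
rotate link 1 by +11°: θ ← 150° +11° = 161°
rotate link 1 by -45°: θ ← 161° -45° = 116°
rotate link 1 by +55°: θ ← 116° +55° = 171°
rotate link 1 by -80°: θ ← 171° -80° = 91°
h = r sin θ − e = 33.994822 − 1 = 32.994822
sin φ = h / L = 32.994822 / 202 = 0.16334070
φ = arcsin(0.16334070) = 9.400856°

9.4009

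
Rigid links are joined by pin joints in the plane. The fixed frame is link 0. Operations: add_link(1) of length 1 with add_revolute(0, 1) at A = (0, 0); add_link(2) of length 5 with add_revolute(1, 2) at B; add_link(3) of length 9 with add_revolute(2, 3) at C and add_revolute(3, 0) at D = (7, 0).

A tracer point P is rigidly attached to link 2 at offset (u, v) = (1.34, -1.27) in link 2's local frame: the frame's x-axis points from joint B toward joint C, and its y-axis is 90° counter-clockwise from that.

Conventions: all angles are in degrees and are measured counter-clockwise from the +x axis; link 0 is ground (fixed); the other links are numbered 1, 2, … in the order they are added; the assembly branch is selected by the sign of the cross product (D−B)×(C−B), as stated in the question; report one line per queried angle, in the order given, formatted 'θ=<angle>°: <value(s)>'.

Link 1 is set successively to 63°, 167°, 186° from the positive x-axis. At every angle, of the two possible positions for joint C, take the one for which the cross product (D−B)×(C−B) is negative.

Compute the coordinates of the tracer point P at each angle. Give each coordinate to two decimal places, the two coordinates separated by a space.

A=(0,0), D=(7.00,0)
θ=63°: B = A + 1.00·(cos63°, sin63°) = (0.4540, 0.8910)
θ=63°: |BD| = 6.6064
θ=63°: circle(B,5.00) ∩ circle(D,9.00): a=-0.9351, h=4.9118
θ=63°:   candidates: C₊=(0.1898,5.8840) cross=32.449; C₋=(-1.1351,-3.8498) cross=-32.449
θ=63°:   branch - wants cross < 0 → take C=(-1.1351,-3.8498) (cross=-32.449)
θ=63°: ex = (C−B)/|BC| = (-0.3178,-0.9482); ey = (0.9482,-0.3178)
θ=63°: P = B + 1.34·ex + -1.27·ey = (-1.1760,0.0241)
θ=167°: B = A + 1.00·(cos167°, sin167°) = (-0.9744, 0.2250)
θ=167°: |BD| = 7.9775
θ=167°: circle(B,5.00) ∩ circle(D,9.00): a=0.4789, h=4.9770
θ=167°:   candidates: C₊=(-0.3553,5.1865) cross=39.704; C₋=(-0.6360,-4.7636) cross=-39.704
θ=167°:   branch - wants cross < 0 → take C=(-0.6360,-4.7636) (cross=-39.704)
θ=167°: ex = (C−B)/|BC| = (0.0677,-0.9977); ey = (0.9977,0.0677)
θ=167°: P = B + 1.34·ex + -1.27·ey = (-2.1508,-1.1979)
θ=186°: B = A + 1.00·(cos186°, sin186°) = (-0.9945, -0.1045)
θ=186°: |BD| = 7.9952
θ=186°: circle(B,5.00) ∩ circle(D,9.00): a=0.4955, h=4.9754
θ=186°:   candidates: C₊=(-0.5641,4.8769) cross=39.779; C₋=(-0.4340,-5.0730) cross=-39.779
θ=186°:   branch - wants cross < 0 → take C=(-0.4340,-5.0730) (cross=-39.779)
θ=186°: ex = (C−B)/|BC| = (0.1121,-0.9937); ey = (0.9937,0.1121)
θ=186°: P = B + 1.34·ex + -1.27·ey = (-2.1063,-1.5785)

θ=63°: -1.18 0.02
θ=167°: -2.15 -1.20
θ=186°: -2.11 -1.58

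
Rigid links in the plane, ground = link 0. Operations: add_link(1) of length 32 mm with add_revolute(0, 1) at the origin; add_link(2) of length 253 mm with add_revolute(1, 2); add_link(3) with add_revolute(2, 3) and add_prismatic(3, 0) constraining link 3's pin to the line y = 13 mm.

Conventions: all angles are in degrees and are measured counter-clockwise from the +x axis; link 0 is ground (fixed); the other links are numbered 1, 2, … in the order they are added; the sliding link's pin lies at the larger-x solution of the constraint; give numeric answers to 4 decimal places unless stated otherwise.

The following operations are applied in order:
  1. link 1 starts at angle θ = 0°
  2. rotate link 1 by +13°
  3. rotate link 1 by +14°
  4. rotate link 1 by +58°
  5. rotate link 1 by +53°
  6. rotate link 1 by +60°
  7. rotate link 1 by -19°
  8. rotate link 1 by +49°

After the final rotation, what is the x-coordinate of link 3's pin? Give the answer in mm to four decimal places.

geometry: r = 32 mm, L = 253 mm, e = 13 mm; θ starts at 0°
rotate link 1 by +13°: θ ← 0° +13° = 13°
rotate link 1 by +14°: θ ← 13° +14° = 27°
rotate link 1 by +58°: θ ← 27° +58° = 85°
rotate link 1 by +53°: θ ← 85° +53° = 138°
rotate link 1 by +60°: θ ← 138° +60° = 198°
rotate link 1 by -19°: θ ← 198° -19° = 179°
rotate link 1 by +49°: θ ← 179° +49° = 228°
crank pin P = (r cos θ, r sin θ) = (-21.412179, -23.780634)
h = r sin θ − e = -23.780634 − 13 = -36.780634
x = r cos θ + √(L² − h²) = -21.412179 + 250.312175 = 228.899996

228.9000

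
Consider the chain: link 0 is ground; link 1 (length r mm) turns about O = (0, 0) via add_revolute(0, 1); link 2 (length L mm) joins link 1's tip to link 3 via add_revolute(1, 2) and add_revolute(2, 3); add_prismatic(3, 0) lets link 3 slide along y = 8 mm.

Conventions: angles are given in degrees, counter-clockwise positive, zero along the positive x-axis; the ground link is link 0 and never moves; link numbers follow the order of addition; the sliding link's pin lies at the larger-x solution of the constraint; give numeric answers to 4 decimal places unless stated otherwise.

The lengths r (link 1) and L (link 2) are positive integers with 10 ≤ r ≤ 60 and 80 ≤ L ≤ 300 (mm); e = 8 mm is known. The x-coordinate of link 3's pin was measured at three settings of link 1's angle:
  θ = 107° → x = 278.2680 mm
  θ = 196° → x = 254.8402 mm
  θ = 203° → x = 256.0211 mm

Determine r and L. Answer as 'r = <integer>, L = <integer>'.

constraint per measurement: (x − r cos θ)² + (r sin θ − e)² = L²
subtracting the θ₁ and θ₂ equations cancels the r² and L² terms:
r = (x₁² − x₂²) / (2[(x₁cos θ₁ + e sin θ₁) − (x₂cos θ₂ + e sin θ₂)]) = 36.0000 → r = 36
L² = (x₁ − r cos θ₁)² + (r sin θ₁ − e)² = 84100.0019 → L = 290.0000 → L = 290
check at θ₃=203°: x = 256.0211 (printed 256.0211) ✓

r = 36, L = 290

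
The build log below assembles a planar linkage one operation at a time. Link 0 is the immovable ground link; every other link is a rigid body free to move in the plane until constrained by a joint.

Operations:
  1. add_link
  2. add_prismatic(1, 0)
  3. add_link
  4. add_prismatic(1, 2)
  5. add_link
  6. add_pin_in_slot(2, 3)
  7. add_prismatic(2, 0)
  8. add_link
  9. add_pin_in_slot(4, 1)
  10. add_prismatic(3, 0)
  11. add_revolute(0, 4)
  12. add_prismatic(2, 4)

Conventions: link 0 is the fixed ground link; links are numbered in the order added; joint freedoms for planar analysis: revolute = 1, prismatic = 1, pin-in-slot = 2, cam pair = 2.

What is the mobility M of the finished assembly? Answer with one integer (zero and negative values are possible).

L=1 J1=0 J2=0
add link → L=2 J1=0 J2=0
P@1,0 dof=1 J1 → L=2 J1=1 J2=0
add link → L=3 J1=1 J2=0
P@1,2 dof=1 J1 → L=3 J1=2 J2=0
add link → L=4 J1=2 J2=0
PS@2,3 dof=2 J2 → L=4 J1=2 J2=1
P@2,0 dof=1 J1 → L=4 J1=3 J2=1
add link → L=5 J1=3 J2=1
PS@4,1 dof=2 J2 → L=5 J1=3 J2=2
P@3,0 dof=1 J1 → L=5 J1=4 J2=2
R@0,4 dof=1 J1 → L=5 J1=5 J2=2
P@2,4 dof=1 J1 → L=5 J1=6 J2=2
M=3(L−1)−2J1−J2=3·4−2·6−2=-2

M = -2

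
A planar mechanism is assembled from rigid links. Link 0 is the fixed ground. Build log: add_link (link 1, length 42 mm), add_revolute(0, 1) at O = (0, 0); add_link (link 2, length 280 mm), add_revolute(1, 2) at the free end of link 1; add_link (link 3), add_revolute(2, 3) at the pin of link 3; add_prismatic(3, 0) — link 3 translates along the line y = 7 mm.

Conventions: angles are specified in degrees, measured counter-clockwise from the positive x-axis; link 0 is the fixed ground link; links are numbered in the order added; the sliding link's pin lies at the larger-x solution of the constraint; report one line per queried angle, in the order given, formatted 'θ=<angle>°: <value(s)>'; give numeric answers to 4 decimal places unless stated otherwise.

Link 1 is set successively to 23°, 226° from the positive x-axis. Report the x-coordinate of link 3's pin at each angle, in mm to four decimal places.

geometry: r = 42 mm, L = 280 mm, e = 7 mm
θ=23°: crank pin P = (r cos θ, r sin θ) = (38.661204, 16.410707)
θ=23°: h = r sin θ − e = 16.410707 − 7 = 9.410707
θ=23°: x = r cos θ + √(L² − h²) = 38.661204 + 279.841810 = 318.503014
θ=226°: crank pin P = (r cos θ, r sin θ) = (-29.175652, -30.212272)
θ=226°: h = r sin θ − e = -30.212272 − 7 = -37.212272
θ=226°: x = r cos θ + √(L² − h²) = -29.175652 + 277.516210 = 248.340558

θ=23°: 318.5030
θ=226°: 248.3406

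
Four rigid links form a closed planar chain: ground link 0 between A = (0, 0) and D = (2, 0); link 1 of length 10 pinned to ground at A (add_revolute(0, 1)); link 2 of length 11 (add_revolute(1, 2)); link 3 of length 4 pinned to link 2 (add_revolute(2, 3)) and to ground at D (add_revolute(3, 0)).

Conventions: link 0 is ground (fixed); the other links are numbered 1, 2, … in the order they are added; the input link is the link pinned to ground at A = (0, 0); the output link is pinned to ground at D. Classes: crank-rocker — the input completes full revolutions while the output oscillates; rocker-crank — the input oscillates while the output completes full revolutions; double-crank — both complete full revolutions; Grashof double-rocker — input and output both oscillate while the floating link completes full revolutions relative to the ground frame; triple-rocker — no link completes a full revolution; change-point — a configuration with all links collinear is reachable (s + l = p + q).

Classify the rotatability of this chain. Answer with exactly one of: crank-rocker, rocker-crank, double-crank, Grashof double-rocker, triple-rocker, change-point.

lengths: ground=2, input=10, coupler=11, output=4
sorted: s=2 (shortest), l=11 (longest), p+q=14
s + l = 13 vs p + q = 14
s + l < p + q (Grashof) with shortest = ground link → double-crank

double-crank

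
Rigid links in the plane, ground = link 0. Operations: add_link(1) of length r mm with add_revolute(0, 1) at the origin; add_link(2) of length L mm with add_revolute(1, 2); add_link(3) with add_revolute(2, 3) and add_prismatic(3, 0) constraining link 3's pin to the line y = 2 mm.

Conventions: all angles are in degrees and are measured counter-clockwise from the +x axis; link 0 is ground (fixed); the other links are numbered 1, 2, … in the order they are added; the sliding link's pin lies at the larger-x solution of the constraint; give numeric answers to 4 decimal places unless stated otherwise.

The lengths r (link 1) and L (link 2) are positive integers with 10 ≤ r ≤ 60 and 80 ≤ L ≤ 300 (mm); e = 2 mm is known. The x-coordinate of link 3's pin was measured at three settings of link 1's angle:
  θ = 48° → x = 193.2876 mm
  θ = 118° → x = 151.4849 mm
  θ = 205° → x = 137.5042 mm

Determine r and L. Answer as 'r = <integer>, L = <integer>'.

constraint per measurement: (x − r cos θ)² + (r sin θ − e)² = L²
subtracting the θ₁ and θ₂ equations cancels the r² and L² terms:
r = (x₁² − x₂²) / (2[(x₁cos θ₁ + e sin θ₁) − (x₂cos θ₂ + e sin θ₂)]) = 35.9999 → r = 36
L² = (x₁ − r cos θ₁)² + (r sin θ₁ − e)² = 29240.9887 → L = 171.0000 → L = 171
check at θ₃=205°: x = 137.5042 (printed 137.5042) ✓

r = 36, L = 171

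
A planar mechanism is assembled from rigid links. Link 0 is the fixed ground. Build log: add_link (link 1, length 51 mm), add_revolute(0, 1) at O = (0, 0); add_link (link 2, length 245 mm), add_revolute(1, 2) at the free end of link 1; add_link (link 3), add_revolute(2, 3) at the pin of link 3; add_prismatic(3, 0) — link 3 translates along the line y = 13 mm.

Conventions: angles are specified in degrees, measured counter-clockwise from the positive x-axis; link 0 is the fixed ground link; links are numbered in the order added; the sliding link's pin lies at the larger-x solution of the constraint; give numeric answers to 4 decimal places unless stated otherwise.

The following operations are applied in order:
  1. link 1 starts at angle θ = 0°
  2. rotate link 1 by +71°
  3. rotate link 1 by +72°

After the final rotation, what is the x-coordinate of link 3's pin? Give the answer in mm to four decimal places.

geometry: r = 51 mm, L = 245 mm, e = 13 mm; θ starts at 0°
rotate link 1 by +71°: θ ← 0° +71° = 71°
rotate link 1 by +72°: θ ← 71° +72° = 143°
crank pin P = (r cos θ, r sin θ) = (-40.730411, 30.692566)
h = r sin θ − e = 30.692566 − 13 = 17.692566
x = r cos θ + √(L² − h²) = -40.730411 + 244.360335 = 203.629924

203.6299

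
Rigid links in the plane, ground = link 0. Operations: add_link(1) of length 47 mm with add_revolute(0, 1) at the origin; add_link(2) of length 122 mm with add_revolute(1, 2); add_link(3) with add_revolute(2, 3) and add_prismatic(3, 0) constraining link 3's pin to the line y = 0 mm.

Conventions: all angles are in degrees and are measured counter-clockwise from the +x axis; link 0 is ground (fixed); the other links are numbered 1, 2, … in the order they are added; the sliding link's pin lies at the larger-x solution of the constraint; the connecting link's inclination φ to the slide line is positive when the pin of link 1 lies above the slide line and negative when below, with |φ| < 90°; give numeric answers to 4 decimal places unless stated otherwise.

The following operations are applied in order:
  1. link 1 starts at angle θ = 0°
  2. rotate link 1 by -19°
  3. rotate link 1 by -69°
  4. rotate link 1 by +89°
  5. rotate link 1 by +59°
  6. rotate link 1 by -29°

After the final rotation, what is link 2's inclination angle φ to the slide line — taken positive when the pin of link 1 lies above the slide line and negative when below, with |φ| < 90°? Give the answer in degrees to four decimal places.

geometry: r = 47 mm, L = 122 mm, e = 0 mm; θ starts at 0°
rotate link 1 by -19°: θ ← 0° -19° = -19°
rotate link 1 by -69°: θ ← -19° -69° = -88°
rotate link 1 by +89°: θ ← -88° +89° = 1°
rotate link 1 by +59°: θ ← 1° +59° = 60°
rotate link 1 by -29°: θ ← 60° -29° = 31°
h = r sin θ − e = 24.206790 − 0 = 24.206790
sin φ = h / L = 24.206790 / 122 = 0.19841631
φ = arcsin(0.19841631) = 11.444364°

11.4444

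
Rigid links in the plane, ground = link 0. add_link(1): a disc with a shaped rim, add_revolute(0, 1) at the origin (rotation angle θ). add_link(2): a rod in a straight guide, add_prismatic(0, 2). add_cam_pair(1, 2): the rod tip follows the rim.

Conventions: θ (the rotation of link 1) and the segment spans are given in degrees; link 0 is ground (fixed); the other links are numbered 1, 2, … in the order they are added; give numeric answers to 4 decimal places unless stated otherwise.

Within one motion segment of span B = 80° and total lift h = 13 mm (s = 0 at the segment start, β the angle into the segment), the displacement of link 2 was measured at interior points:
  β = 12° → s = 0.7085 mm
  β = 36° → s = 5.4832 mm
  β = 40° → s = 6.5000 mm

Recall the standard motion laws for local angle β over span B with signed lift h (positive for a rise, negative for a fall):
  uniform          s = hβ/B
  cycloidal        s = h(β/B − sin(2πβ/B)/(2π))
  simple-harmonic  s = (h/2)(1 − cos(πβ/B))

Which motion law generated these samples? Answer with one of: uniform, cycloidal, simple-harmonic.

candidates at β/B = r: uniform s = h·r (linear in β); cycloidal s = h·(r − sin(2πr)/(2π)); simple-harmonic s = (h/2)(1 − cos(πr))
β=12°: printed 0.7085 | uniform 1.9500, cycloidal 0.2761, simple-harmonic 0.7085
β=36°: printed 5.4832 | uniform 5.8500, cycloidal 5.2106, simple-harmonic 5.4832
β=40°: printed 6.5000 | uniform 6.5000, cycloidal 6.5000, simple-harmonic 6.5000
only one law matches every sample → simple-harmonic

simple-harmonic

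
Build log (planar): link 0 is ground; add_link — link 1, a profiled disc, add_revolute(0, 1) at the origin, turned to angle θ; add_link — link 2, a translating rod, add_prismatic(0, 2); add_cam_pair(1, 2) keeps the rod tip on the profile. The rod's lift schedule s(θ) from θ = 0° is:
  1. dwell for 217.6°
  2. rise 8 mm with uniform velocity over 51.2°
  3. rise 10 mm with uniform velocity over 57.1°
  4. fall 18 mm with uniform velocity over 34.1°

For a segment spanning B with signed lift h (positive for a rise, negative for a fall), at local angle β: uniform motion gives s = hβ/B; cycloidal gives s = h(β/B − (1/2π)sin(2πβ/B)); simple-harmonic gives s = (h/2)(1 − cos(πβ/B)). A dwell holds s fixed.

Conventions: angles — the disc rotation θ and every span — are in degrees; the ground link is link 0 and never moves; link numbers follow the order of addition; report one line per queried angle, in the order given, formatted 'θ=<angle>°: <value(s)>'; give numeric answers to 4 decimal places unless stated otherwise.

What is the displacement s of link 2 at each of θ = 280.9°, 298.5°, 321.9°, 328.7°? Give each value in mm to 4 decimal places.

seg 1 [0°–217.6°] dwell: s stays 0.0000
seg 2 [217.6°–268.8°] uniform, h=8: full span → s += 8 → s = 8.0000
seg 3 [268.8°–325.9°] uniform, h=10: θ=280.9° here. β=12.1, B=57.1. 10·12.1/57.1 = 2.1191 → s = 10.1191
seg 3 [268.8°–325.9°] uniform, h=10: θ=298.5° here. β=29.7, B=57.1. 10·29.7/57.1 = 5.2014 → s = 13.2014
seg 3 [268.8°–325.9°] uniform, h=10: θ=321.9° here. β=53.1, B=57.1. 10·53.1/57.1 = 9.2995 → s = 17.2995
seg 3 [268.8°–325.9°] uniform, h=10: full span → s += 10 → s = 18.0000
seg 4 [325.9°–360°] uniform, h=-18: θ=328.7° here. β=2.8, B=34.1. -18·2.8/34.1 = -1.4780 → s = 16.5220

θ=280.9°: 10.1191
θ=298.5°: 13.2014
θ=321.9°: 17.2995
θ=328.7°: 16.5220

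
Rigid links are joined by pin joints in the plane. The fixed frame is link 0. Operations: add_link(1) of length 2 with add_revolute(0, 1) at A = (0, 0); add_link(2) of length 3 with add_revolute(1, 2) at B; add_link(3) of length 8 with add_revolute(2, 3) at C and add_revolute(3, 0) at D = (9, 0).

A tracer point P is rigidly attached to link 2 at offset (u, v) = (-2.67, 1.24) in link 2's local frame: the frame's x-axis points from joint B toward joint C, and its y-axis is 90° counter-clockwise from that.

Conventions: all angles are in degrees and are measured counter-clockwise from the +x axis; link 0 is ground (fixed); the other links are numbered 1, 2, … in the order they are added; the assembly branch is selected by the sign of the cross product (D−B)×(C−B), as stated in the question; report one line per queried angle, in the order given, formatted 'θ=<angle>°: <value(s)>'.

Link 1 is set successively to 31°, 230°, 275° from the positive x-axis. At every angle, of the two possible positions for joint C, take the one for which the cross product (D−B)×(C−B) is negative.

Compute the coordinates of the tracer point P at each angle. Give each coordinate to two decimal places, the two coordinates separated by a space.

A=(0,0), D=(9.00,0)
θ=31°: B = A + 2.00·(cos31°, sin31°) = (1.7143, 1.0301)
θ=31°: |BD| = 7.3581
θ=31°: circle(B,3.00) ∩ circle(D,8.00): a=-0.0583, h=2.9994
θ=31°:   candidates: C₊=(2.0765,4.0081) cross=22.070; C₋=(1.2367,-1.9317) cross=-22.070
θ=31°:   branch - wants cross < 0 → take C=(1.2367,-1.9317) (cross=-22.070)
θ=31°: ex = (C−B)/|BC| = (-0.1592,-0.9872); ey = (0.9872,-0.1592)
θ=31°: P = B + -2.67·ex + 1.24·ey = (3.3636,3.4686)
θ=230°: B = A + 2.00·(cos230°, sin230°) = (-1.2856, -1.5321)
θ=230°: |BD| = 10.3991
θ=230°: circle(B,3.00) ∩ circle(D,8.00): a=2.5551, h=1.5722
θ=230°:   candidates: C₊=(1.0100,0.3993) cross=16.349; C₋=(1.4732,-2.7107) cross=-16.349
θ=230°:   branch - wants cross < 0 → take C=(1.4732,-2.7107) (cross=-16.349)
θ=230°: ex = (C−B)/|BC| = (0.9196,-0.3929); ey = (0.3929,0.9196)
θ=230°: P = B + -2.67·ex + 1.24·ey = (-3.2538,0.6571)
θ=275°: B = A + 2.00·(cos275°, sin275°) = (0.1743, -1.9924)
θ=275°: |BD| = 9.0478
θ=275°: circle(B,3.00) ∩ circle(D,8.00): a=1.4845, h=2.6070
θ=275°:   candidates: C₊=(1.0483,0.8775) cross=23.587; C₋=(2.1964,-4.2085) cross=-23.587
θ=275°:   branch - wants cross < 0 → take C=(2.1964,-4.2085) (cross=-23.587)
θ=275°: ex = (C−B)/|BC| = (0.6740,-0.7387); ey = (0.7387,0.6740)
θ=275°: P = B + -2.67·ex + 1.24·ey = (-0.7094,0.8157)

θ=31°: 3.36 3.47
θ=230°: -3.25 0.66
θ=275°: -0.71 0.82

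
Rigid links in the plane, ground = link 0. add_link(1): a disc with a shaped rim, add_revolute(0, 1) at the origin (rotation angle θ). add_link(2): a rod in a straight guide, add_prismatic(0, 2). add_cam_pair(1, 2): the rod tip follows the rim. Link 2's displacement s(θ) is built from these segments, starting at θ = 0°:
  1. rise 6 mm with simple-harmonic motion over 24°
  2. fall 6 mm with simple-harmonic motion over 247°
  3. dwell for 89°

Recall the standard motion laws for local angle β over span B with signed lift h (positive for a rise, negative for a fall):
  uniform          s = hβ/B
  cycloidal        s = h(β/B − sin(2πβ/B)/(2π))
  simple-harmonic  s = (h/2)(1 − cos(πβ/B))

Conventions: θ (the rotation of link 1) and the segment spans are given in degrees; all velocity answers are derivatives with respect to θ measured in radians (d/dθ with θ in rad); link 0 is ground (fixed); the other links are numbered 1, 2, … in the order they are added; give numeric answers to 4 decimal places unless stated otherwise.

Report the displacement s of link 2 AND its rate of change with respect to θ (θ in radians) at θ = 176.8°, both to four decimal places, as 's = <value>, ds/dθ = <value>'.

segment 1 (0° to 24°, simple-harmonic, h = 6) is passed completely: s = 0.0000 + (6) = 6.0000
θ = 176.8° falls in segment 2 (24° to 271°, simple-harmonic, h = -6): β = 176.8 − 24 = 152.8°, B = 247°; Δs = -6/2·(1 − cos(π·0.6186)) = -4.0923; s = 6.0000 − 4.0923 = 1.9077
velocity in seg [24°–271°] (simple-harmonic), θ in radians: β = 152.8° = 2.6669 rad, B = 247° = 4.3110 rad; ds/dθ = (πh/(2B)) sin(πβ/B) = (π·(-6)/(2·4.3110)) sin(π·0.6186) = -2.036171 mm/rad

s = 1.9077, ds/dθ = -2.0362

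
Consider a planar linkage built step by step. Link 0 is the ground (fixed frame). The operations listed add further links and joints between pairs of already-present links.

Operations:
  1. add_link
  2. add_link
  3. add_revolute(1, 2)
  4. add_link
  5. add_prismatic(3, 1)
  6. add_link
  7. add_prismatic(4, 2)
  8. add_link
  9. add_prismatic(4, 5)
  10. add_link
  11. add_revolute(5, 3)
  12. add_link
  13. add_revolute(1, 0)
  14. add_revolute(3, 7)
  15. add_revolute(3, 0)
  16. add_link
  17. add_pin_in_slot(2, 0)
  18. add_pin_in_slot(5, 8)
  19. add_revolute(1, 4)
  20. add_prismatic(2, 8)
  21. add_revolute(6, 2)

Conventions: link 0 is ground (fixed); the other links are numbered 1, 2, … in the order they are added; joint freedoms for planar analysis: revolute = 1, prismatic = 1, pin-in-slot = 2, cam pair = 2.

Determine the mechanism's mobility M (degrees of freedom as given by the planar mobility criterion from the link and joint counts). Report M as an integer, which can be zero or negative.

(L,J1,J2)=(1,0,0); link0 fixed
link1: (2,0,0)
link2: (3,0,0)
R 1-2 [J1]: (3,1,0)
link3: (4,1,0)
P 3-1 [J1]: (4,2,0)
link4: (5,2,0)
P 4-2 [J1]: (5,3,0)
link5: (6,3,0)
P 4-5 [J1]: (6,4,0)
link6: (7,4,0)
R 5-3 [J1]: (7,5,0)
link7: (8,5,0)
R 1-0 [J1]: (8,6,0)
R 3-7 [J1]: (8,7,0)
R 3-0 [J1]: (8,8,0)
link8: (9,8,0)
PS 2-0 [J2]: (9,8,1)
PS 5-8 [J2]: (9,8,2)
R 1-4 [J1]: (9,9,2)
P 2-8 [J1]: (9,10,2)
R 6-2 [J1]: (9,11,2)
Grübler: 3·8 − 2·11 − 2 = 0

M = 0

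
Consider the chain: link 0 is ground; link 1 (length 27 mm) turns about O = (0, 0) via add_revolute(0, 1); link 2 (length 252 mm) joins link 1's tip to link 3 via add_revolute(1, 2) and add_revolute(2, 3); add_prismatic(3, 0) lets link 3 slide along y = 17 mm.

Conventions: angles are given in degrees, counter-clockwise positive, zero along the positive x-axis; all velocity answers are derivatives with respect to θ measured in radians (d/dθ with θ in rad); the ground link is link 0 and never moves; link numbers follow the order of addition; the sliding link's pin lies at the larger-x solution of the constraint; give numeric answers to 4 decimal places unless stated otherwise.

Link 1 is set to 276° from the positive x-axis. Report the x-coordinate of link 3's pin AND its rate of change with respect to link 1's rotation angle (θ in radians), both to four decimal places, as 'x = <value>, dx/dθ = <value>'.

geometry: r = 27 mm, L = 252 mm, e = 17 mm
crank pin P = (r cos θ, r sin θ) = (2.822269, -26.852091)
h = r sin θ − e = -26.852091 − 17 = -43.852091
x = r cos θ + √(L² − h²) = 2.822269 + 248.155181 = 250.977450
dx/dθ = −r sin θ − h·r cos θ/√(L² − h²) (θ in radians; h = -43.852091) = 27.350821

x = 250.9774, dx/dθ = 27.3508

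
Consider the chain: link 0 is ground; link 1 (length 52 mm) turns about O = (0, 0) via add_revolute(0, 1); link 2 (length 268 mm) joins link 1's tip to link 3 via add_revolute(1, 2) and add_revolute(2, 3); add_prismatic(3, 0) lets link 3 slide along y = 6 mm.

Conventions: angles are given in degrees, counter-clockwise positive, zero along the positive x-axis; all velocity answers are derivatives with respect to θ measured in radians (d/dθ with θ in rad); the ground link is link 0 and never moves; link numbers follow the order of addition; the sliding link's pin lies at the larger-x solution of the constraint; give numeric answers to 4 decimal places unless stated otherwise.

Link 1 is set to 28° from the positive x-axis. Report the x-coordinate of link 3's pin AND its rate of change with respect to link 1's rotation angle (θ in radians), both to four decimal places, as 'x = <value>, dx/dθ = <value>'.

geometry: r = 52 mm, L = 268 mm, e = 6 mm
crank pin P = (r cos θ, r sin θ) = (45.913275, 24.412521)
h = r sin θ − e = 24.412521 − 6 = 18.412521
x = r cos θ + √(L² − h²) = 45.913275 + 267.366750 = 313.280025
dx/dθ = −r sin θ − h·r cos θ/√(L² − h²) (θ in radians; h = 18.412521) = -27.574392

x = 313.2800, dx/dθ = -27.5744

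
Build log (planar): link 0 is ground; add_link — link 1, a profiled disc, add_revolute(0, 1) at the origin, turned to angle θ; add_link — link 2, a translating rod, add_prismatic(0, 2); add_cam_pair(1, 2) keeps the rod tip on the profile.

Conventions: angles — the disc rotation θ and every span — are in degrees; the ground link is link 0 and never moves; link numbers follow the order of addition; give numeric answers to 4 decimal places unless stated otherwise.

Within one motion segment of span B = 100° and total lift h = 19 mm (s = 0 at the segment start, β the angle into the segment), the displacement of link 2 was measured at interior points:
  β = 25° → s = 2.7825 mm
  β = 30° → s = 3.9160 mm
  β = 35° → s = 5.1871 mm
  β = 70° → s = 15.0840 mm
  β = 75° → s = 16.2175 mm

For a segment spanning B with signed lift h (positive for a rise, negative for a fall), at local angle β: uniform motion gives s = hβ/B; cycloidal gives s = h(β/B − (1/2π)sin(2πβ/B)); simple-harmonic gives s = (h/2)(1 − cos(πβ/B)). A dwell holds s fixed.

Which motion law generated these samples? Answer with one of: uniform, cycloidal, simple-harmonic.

candidates at β/B = r: uniform s = h·r (linear in β); cycloidal s = h·(r − sin(2πr)/(2π)); simple-harmonic s = (h/2)(1 − cos(πr))
β=25°: printed 2.7825 | uniform 4.7500, cycloidal 1.7261, simple-harmonic 2.7825
β=30°: printed 3.9160 | uniform 5.7000, cycloidal 2.8241, simple-harmonic 3.9160
β=35°: printed 5.1871 | uniform 6.6500, cycloidal 4.2036, simple-harmonic 5.1871
β=70°: printed 15.0840 | uniform 13.3000, cycloidal 16.1759, simple-harmonic 15.0840
β=75°: printed 16.2175 | uniform 14.2500, cycloidal 17.2739, simple-harmonic 16.2175
only one law matches every sample → simple-harmonic

simple-harmonic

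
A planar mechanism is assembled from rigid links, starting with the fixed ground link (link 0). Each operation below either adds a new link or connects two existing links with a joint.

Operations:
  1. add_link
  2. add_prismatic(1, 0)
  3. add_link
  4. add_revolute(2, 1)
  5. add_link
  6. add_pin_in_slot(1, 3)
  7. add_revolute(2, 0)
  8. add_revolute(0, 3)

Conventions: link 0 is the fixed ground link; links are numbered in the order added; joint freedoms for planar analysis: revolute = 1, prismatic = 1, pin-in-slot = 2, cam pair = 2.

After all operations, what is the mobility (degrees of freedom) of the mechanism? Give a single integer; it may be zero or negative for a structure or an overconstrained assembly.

link 0 = ground. State L|J1|J2 = 1|0|0
+link1  2|0|0
P(1,0) f=1→J1  2|1|0
+link2  3|1|0
R(2,1) f=1→J1  3|2|0
+link3  4|2|0
PS(1,3) f=2→J2  4|2|1
R(2,0) f=1→J1  4|3|1
R(0,3) f=1→J1  4|4|1
M = 3(4−1)−2·4−1 = 9−8−1 = 0

M = 0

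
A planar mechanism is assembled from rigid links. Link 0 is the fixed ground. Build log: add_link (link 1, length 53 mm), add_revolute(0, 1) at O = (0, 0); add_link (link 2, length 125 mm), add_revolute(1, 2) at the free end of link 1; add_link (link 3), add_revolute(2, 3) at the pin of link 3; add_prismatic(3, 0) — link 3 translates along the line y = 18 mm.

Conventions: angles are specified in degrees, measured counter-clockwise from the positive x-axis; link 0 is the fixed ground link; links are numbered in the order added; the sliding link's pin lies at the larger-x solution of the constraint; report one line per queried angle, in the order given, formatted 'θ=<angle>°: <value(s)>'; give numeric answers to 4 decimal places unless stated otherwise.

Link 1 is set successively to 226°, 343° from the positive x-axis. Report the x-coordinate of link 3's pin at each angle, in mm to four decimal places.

geometry: r = 53 mm, L = 125 mm, e = 18 mm
θ=226°: crank pin P = (r cos θ, r sin θ) = (-36.816894, -38.125009)
θ=226°: h = r sin θ − e = -38.125009 − 18 = -56.125009
θ=226°: x = r cos θ + √(L² − h²) = -36.816894 + 111.691465 = 74.874571
θ=343°: crank pin P = (r cos θ, r sin θ) = (50.684152, -15.495700)
θ=343°: h = r sin θ − e = -15.495700 − 18 = -33.495700
θ=343°: x = r cos θ + √(L² − h²) = 50.684152 + 120.428560 = 171.112712

θ=226°: 74.8746
θ=343°: 171.1127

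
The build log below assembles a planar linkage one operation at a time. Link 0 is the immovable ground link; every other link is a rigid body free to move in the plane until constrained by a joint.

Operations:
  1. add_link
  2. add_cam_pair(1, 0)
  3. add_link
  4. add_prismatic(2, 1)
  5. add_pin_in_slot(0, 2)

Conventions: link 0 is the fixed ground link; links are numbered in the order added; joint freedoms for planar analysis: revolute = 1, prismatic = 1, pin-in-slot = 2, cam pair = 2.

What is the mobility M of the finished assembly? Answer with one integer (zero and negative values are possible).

link 0 = ground. State L|J1|J2 = 1|0|0
+link1  2|0|0
C(1,0) f=2→J2  2|0|1
+link2  3|0|1
P(2,1) f=1→J1  3|1|1
PS(0,2) f=2→J2  3|1|2
M = 3(3−1)−2·1−2 = 6−2−2 = 2

M = 2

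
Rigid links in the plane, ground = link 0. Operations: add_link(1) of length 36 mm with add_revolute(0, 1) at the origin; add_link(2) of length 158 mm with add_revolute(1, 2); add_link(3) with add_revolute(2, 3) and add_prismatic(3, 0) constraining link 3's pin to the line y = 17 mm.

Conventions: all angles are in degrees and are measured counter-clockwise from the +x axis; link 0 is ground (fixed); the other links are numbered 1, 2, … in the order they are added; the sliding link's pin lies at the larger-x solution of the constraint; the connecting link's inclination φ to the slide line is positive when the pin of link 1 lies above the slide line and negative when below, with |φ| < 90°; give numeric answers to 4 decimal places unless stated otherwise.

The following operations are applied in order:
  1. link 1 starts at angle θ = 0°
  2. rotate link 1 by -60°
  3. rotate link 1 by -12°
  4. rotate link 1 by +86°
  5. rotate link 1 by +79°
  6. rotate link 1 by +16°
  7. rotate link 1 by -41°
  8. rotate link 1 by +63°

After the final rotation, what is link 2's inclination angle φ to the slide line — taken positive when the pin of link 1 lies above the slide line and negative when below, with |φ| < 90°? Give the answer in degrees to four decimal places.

geometry: r = 36 mm, L = 158 mm, e = 17 mm; θ starts at 0°
rotate link 1 by -60°: θ ← 0° -60° = -60°
rotate link 1 by -12°: θ ← -60° -12° = -72°
rotate link 1 by +86°: θ ← -72° +86° = 14°
rotate link 1 by +79°: θ ← 14° +79° = 93°
rotate link 1 by +16°: θ ← 93° +16° = 109°
rotate link 1 by -41°: θ ← 109° -41° = 68°
rotate link 1 by +63°: θ ← 68° +63° = 131°
h = r sin θ − e = 27.169545 − 17 = 10.169545
sin φ = h / L = 10.169545 / 158 = 0.06436421
φ = arcsin(0.06436421) = 3.690349°

3.6903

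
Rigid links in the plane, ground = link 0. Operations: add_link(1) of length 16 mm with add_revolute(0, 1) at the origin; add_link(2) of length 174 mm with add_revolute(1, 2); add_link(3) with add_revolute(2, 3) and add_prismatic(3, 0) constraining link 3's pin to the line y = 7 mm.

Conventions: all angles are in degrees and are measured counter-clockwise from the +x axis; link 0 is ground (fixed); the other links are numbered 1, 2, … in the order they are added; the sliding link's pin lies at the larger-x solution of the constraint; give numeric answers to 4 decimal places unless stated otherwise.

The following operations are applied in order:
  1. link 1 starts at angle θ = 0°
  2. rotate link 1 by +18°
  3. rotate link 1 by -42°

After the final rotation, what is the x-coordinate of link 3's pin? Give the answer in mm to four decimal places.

geometry: r = 16 mm, L = 174 mm, e = 7 mm; θ starts at 0°
rotate link 1 by +18°: θ ← 0° +18° = 18°
rotate link 1 by -42°: θ ← 18° -42° = -24°
crank pin P = (r cos θ, r sin θ) = (14.616727, -6.507786)
h = r sin θ − e = -6.507786 − 7 = -13.507786
x = r cos θ + √(L² − h²) = 14.616727 + 173.474896 = 188.091624

188.0916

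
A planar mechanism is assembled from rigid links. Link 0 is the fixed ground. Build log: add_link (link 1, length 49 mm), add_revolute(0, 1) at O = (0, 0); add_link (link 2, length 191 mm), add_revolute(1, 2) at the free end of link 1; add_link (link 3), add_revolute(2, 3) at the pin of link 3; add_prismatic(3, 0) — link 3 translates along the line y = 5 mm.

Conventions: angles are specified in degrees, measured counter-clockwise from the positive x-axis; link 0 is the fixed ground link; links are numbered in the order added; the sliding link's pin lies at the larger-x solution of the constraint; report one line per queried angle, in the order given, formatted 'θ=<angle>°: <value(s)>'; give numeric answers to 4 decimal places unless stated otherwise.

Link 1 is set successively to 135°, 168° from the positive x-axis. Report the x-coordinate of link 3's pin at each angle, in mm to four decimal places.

geometry: r = 49 mm, L = 191 mm, e = 5 mm
θ=135°: crank pin P = (r cos θ, r sin θ) = (-34.648232, 34.648232)
θ=135°: h = r sin θ − e = 34.648232 − 5 = 29.648232
θ=135°: x = r cos θ + √(L² − h²) = -34.648232 + 188.684876 = 154.036643
θ=168°: crank pin P = (r cos θ, r sin θ) = (-47.929232, 10.187673)
θ=168°: h = r sin θ − e = 10.187673 − 5 = 5.187673
θ=168°: x = r cos θ + √(L² − h²) = -47.929232 + 190.929537 = 143.000304

θ=135°: 154.0366
θ=168°: 143.0003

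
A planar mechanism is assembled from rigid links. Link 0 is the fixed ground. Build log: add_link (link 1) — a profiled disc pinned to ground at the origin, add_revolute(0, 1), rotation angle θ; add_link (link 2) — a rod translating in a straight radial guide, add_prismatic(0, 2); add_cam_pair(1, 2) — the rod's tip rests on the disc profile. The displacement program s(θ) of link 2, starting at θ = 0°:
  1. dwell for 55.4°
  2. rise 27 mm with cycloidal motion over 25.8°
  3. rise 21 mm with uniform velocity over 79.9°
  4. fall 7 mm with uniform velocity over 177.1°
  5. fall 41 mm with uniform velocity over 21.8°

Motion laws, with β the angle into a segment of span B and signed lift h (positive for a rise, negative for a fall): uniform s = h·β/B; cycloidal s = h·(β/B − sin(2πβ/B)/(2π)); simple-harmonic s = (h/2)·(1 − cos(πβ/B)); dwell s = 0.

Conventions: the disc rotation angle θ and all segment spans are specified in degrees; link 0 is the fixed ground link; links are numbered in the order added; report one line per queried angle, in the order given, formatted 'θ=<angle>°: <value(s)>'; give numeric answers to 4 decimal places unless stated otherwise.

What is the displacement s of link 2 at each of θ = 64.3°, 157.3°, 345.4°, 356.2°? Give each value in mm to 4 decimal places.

seg 1 [0°–55.4°] dwell: s stays 0.0000
seg 2 [55.4°–81.2°] cycloidal, h=27: θ=64.3° here. β=8.9, B=25.8. 27·(0.3450 − sin(2π·0.3450)/(2π)) = 5.7592 → s = 5.7592
seg 2 [55.4°–81.2°] cycloidal, h=27: full span → s += 27 → s = 27.0000
seg 3 [81.2°–161.1°] uniform, h=21: θ=157.3° here. β=76.1, B=79.9. 21·76.1/79.9 = 20.0013 → s = 47.0013
seg 3 [81.2°–161.1°] uniform, h=21: full span → s += 21 → s = 48.0000
seg 4 [161.1°–338.2°] uniform, h=-7: full span → s += -7 → s = 41.0000
seg 5 [338.2°–360°] uniform, h=-41: θ=345.4° here. β=7.2, B=21.8. -41·7.2/21.8 = -13.5413 → s = 27.4587
seg 5 [338.2°–360°] uniform, h=-41: θ=356.2° here. β=18, B=21.8. -41·18/21.8 = -33.8532 → s = 7.1468

θ=64.3°: 5.7592
θ=157.3°: 47.0013
θ=345.4°: 27.4587
θ=356.2°: 7.1468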